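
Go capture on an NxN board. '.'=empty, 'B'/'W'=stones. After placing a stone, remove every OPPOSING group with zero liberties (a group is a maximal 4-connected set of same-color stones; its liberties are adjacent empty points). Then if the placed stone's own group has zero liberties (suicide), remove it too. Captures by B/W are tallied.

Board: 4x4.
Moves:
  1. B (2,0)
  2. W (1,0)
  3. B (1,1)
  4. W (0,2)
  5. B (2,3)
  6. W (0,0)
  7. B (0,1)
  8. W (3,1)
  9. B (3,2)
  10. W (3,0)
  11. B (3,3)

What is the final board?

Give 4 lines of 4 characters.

Answer: .BW.
.B..
B..B
WWBB

Derivation:
Move 1: B@(2,0) -> caps B=0 W=0
Move 2: W@(1,0) -> caps B=0 W=0
Move 3: B@(1,1) -> caps B=0 W=0
Move 4: W@(0,2) -> caps B=0 W=0
Move 5: B@(2,3) -> caps B=0 W=0
Move 6: W@(0,0) -> caps B=0 W=0
Move 7: B@(0,1) -> caps B=2 W=0
Move 8: W@(3,1) -> caps B=2 W=0
Move 9: B@(3,2) -> caps B=2 W=0
Move 10: W@(3,0) -> caps B=2 W=0
Move 11: B@(3,3) -> caps B=2 W=0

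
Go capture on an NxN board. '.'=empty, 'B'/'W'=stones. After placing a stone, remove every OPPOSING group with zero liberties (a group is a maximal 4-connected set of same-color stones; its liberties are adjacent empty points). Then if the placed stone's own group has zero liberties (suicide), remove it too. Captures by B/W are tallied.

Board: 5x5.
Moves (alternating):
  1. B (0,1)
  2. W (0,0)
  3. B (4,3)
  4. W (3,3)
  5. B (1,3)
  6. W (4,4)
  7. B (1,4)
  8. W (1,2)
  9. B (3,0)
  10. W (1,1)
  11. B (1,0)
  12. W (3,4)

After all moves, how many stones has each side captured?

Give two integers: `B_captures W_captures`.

Answer: 1 0

Derivation:
Move 1: B@(0,1) -> caps B=0 W=0
Move 2: W@(0,0) -> caps B=0 W=0
Move 3: B@(4,3) -> caps B=0 W=0
Move 4: W@(3,3) -> caps B=0 W=0
Move 5: B@(1,3) -> caps B=0 W=0
Move 6: W@(4,4) -> caps B=0 W=0
Move 7: B@(1,4) -> caps B=0 W=0
Move 8: W@(1,2) -> caps B=0 W=0
Move 9: B@(3,0) -> caps B=0 W=0
Move 10: W@(1,1) -> caps B=0 W=0
Move 11: B@(1,0) -> caps B=1 W=0
Move 12: W@(3,4) -> caps B=1 W=0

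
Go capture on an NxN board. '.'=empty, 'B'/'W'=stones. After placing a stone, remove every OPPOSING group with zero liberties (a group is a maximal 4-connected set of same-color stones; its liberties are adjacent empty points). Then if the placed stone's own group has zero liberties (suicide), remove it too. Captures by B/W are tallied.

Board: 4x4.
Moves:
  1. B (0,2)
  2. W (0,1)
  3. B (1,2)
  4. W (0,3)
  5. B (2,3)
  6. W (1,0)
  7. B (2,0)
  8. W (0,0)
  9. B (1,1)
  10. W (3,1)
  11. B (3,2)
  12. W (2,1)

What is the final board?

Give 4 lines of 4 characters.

Move 1: B@(0,2) -> caps B=0 W=0
Move 2: W@(0,1) -> caps B=0 W=0
Move 3: B@(1,2) -> caps B=0 W=0
Move 4: W@(0,3) -> caps B=0 W=0
Move 5: B@(2,3) -> caps B=0 W=0
Move 6: W@(1,0) -> caps B=0 W=0
Move 7: B@(2,0) -> caps B=0 W=0
Move 8: W@(0,0) -> caps B=0 W=0
Move 9: B@(1,1) -> caps B=3 W=0
Move 10: W@(3,1) -> caps B=3 W=0
Move 11: B@(3,2) -> caps B=3 W=0
Move 12: W@(2,1) -> caps B=3 W=0

Answer: ..BW
.BB.
BW.B
.WB.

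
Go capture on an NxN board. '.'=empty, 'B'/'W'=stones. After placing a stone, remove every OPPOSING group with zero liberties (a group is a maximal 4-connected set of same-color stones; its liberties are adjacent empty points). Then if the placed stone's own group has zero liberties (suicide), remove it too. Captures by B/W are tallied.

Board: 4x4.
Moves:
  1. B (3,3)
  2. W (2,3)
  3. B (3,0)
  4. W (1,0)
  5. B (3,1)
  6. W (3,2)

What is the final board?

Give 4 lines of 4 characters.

Move 1: B@(3,3) -> caps B=0 W=0
Move 2: W@(2,3) -> caps B=0 W=0
Move 3: B@(3,0) -> caps B=0 W=0
Move 4: W@(1,0) -> caps B=0 W=0
Move 5: B@(3,1) -> caps B=0 W=0
Move 6: W@(3,2) -> caps B=0 W=1

Answer: ....
W...
...W
BBW.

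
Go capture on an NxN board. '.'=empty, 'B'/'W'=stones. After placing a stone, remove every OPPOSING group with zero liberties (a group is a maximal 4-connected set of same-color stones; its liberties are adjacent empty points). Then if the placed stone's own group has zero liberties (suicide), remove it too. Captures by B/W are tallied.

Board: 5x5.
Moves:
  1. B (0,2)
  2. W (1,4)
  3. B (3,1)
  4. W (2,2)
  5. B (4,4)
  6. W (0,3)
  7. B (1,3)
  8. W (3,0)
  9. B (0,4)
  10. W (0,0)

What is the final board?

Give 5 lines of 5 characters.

Answer: W.B.B
...BW
..W..
WB...
....B

Derivation:
Move 1: B@(0,2) -> caps B=0 W=0
Move 2: W@(1,4) -> caps B=0 W=0
Move 3: B@(3,1) -> caps B=0 W=0
Move 4: W@(2,2) -> caps B=0 W=0
Move 5: B@(4,4) -> caps B=0 W=0
Move 6: W@(0,3) -> caps B=0 W=0
Move 7: B@(1,3) -> caps B=0 W=0
Move 8: W@(3,0) -> caps B=0 W=0
Move 9: B@(0,4) -> caps B=1 W=0
Move 10: W@(0,0) -> caps B=1 W=0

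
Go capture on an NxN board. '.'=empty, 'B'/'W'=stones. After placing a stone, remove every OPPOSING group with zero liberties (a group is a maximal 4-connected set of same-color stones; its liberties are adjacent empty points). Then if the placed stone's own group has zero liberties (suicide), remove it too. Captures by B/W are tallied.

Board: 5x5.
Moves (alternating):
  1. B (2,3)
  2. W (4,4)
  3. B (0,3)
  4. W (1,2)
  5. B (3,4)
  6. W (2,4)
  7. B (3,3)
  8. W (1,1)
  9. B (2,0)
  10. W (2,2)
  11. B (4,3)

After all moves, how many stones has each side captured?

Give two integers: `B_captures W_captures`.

Move 1: B@(2,3) -> caps B=0 W=0
Move 2: W@(4,4) -> caps B=0 W=0
Move 3: B@(0,3) -> caps B=0 W=0
Move 4: W@(1,2) -> caps B=0 W=0
Move 5: B@(3,4) -> caps B=0 W=0
Move 6: W@(2,4) -> caps B=0 W=0
Move 7: B@(3,3) -> caps B=0 W=0
Move 8: W@(1,1) -> caps B=0 W=0
Move 9: B@(2,0) -> caps B=0 W=0
Move 10: W@(2,2) -> caps B=0 W=0
Move 11: B@(4,3) -> caps B=1 W=0

Answer: 1 0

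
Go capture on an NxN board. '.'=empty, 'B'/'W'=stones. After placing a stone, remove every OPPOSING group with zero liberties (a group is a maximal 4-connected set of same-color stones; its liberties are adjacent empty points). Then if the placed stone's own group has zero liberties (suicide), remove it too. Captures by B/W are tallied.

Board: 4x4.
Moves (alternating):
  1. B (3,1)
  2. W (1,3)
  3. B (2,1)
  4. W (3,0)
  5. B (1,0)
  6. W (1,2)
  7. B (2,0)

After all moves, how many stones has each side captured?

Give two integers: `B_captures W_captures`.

Move 1: B@(3,1) -> caps B=0 W=0
Move 2: W@(1,3) -> caps B=0 W=0
Move 3: B@(2,1) -> caps B=0 W=0
Move 4: W@(3,0) -> caps B=0 W=0
Move 5: B@(1,0) -> caps B=0 W=0
Move 6: W@(1,2) -> caps B=0 W=0
Move 7: B@(2,0) -> caps B=1 W=0

Answer: 1 0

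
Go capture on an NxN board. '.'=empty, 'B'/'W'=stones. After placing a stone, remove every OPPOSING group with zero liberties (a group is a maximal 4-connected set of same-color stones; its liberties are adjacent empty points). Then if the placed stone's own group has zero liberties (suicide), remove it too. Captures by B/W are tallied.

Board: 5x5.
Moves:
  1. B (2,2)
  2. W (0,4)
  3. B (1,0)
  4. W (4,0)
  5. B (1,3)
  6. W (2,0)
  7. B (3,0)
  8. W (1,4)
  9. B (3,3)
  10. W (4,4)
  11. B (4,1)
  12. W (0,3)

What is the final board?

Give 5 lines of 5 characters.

Move 1: B@(2,2) -> caps B=0 W=0
Move 2: W@(0,4) -> caps B=0 W=0
Move 3: B@(1,0) -> caps B=0 W=0
Move 4: W@(4,0) -> caps B=0 W=0
Move 5: B@(1,3) -> caps B=0 W=0
Move 6: W@(2,0) -> caps B=0 W=0
Move 7: B@(3,0) -> caps B=0 W=0
Move 8: W@(1,4) -> caps B=0 W=0
Move 9: B@(3,3) -> caps B=0 W=0
Move 10: W@(4,4) -> caps B=0 W=0
Move 11: B@(4,1) -> caps B=1 W=0
Move 12: W@(0,3) -> caps B=1 W=0

Answer: ...WW
B..BW
W.B..
B..B.
.B..W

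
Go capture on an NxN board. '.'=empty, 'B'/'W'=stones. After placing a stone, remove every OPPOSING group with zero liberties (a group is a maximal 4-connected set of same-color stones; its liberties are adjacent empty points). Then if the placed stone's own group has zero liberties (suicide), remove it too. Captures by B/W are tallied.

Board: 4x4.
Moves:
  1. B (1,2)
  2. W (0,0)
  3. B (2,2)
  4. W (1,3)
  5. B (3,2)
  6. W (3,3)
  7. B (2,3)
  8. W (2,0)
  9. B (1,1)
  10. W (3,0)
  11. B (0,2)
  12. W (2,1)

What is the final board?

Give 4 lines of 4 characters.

Answer: W.B.
.BBW
WWBB
W.B.

Derivation:
Move 1: B@(1,2) -> caps B=0 W=0
Move 2: W@(0,0) -> caps B=0 W=0
Move 3: B@(2,2) -> caps B=0 W=0
Move 4: W@(1,3) -> caps B=0 W=0
Move 5: B@(3,2) -> caps B=0 W=0
Move 6: W@(3,3) -> caps B=0 W=0
Move 7: B@(2,3) -> caps B=1 W=0
Move 8: W@(2,0) -> caps B=1 W=0
Move 9: B@(1,1) -> caps B=1 W=0
Move 10: W@(3,0) -> caps B=1 W=0
Move 11: B@(0,2) -> caps B=1 W=0
Move 12: W@(2,1) -> caps B=1 W=0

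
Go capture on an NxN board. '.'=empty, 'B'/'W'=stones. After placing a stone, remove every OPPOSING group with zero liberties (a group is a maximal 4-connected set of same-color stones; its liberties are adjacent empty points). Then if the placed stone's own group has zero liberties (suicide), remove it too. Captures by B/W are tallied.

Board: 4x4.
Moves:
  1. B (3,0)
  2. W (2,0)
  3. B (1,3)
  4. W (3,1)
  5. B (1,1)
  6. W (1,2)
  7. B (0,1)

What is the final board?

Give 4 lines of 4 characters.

Move 1: B@(3,0) -> caps B=0 W=0
Move 2: W@(2,0) -> caps B=0 W=0
Move 3: B@(1,3) -> caps B=0 W=0
Move 4: W@(3,1) -> caps B=0 W=1
Move 5: B@(1,1) -> caps B=0 W=1
Move 6: W@(1,2) -> caps B=0 W=1
Move 7: B@(0,1) -> caps B=0 W=1

Answer: .B..
.BWB
W...
.W..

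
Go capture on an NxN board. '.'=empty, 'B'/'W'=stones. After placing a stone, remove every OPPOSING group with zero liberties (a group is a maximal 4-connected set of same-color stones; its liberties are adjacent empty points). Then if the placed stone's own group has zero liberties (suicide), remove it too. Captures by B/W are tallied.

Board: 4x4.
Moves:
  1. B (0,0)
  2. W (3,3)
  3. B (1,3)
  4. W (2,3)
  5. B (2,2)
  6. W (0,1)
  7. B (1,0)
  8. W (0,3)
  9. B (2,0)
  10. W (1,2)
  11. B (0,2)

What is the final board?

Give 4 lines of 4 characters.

Move 1: B@(0,0) -> caps B=0 W=0
Move 2: W@(3,3) -> caps B=0 W=0
Move 3: B@(1,3) -> caps B=0 W=0
Move 4: W@(2,3) -> caps B=0 W=0
Move 5: B@(2,2) -> caps B=0 W=0
Move 6: W@(0,1) -> caps B=0 W=0
Move 7: B@(1,0) -> caps B=0 W=0
Move 8: W@(0,3) -> caps B=0 W=0
Move 9: B@(2,0) -> caps B=0 W=0
Move 10: W@(1,2) -> caps B=0 W=1
Move 11: B@(0,2) -> caps B=0 W=1

Answer: BW.W
B.W.
B.BW
...W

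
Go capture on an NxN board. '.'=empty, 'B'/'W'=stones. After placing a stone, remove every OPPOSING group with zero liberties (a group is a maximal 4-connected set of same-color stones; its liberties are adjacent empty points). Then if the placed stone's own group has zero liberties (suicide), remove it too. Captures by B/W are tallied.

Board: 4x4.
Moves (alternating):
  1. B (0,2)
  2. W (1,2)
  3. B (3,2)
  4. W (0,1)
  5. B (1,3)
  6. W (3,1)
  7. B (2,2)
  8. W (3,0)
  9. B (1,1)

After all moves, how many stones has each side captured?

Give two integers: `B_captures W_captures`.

Move 1: B@(0,2) -> caps B=0 W=0
Move 2: W@(1,2) -> caps B=0 W=0
Move 3: B@(3,2) -> caps B=0 W=0
Move 4: W@(0,1) -> caps B=0 W=0
Move 5: B@(1,3) -> caps B=0 W=0
Move 6: W@(3,1) -> caps B=0 W=0
Move 7: B@(2,2) -> caps B=0 W=0
Move 8: W@(3,0) -> caps B=0 W=0
Move 9: B@(1,1) -> caps B=1 W=0

Answer: 1 0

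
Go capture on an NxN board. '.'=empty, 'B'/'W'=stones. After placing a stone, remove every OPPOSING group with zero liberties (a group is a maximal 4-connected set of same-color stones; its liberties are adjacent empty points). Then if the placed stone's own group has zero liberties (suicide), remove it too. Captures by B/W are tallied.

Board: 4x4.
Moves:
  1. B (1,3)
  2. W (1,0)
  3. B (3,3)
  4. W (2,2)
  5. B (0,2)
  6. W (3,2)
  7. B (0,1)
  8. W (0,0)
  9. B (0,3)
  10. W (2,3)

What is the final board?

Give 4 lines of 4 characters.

Answer: WBBB
W..B
..WW
..W.

Derivation:
Move 1: B@(1,3) -> caps B=0 W=0
Move 2: W@(1,0) -> caps B=0 W=0
Move 3: B@(3,3) -> caps B=0 W=0
Move 4: W@(2,2) -> caps B=0 W=0
Move 5: B@(0,2) -> caps B=0 W=0
Move 6: W@(3,2) -> caps B=0 W=0
Move 7: B@(0,1) -> caps B=0 W=0
Move 8: W@(0,0) -> caps B=0 W=0
Move 9: B@(0,3) -> caps B=0 W=0
Move 10: W@(2,3) -> caps B=0 W=1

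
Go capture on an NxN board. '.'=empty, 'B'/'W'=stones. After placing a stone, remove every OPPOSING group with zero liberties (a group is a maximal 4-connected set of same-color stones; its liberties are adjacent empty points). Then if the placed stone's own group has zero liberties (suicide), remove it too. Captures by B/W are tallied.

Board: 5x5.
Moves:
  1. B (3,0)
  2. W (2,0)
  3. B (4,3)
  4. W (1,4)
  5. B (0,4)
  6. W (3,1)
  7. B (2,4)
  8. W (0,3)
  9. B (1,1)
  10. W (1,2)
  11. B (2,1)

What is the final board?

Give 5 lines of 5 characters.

Answer: ...W.
.BW.W
WB..B
BW...
...B.

Derivation:
Move 1: B@(3,0) -> caps B=0 W=0
Move 2: W@(2,0) -> caps B=0 W=0
Move 3: B@(4,3) -> caps B=0 W=0
Move 4: W@(1,4) -> caps B=0 W=0
Move 5: B@(0,4) -> caps B=0 W=0
Move 6: W@(3,1) -> caps B=0 W=0
Move 7: B@(2,4) -> caps B=0 W=0
Move 8: W@(0,3) -> caps B=0 W=1
Move 9: B@(1,1) -> caps B=0 W=1
Move 10: W@(1,2) -> caps B=0 W=1
Move 11: B@(2,1) -> caps B=0 W=1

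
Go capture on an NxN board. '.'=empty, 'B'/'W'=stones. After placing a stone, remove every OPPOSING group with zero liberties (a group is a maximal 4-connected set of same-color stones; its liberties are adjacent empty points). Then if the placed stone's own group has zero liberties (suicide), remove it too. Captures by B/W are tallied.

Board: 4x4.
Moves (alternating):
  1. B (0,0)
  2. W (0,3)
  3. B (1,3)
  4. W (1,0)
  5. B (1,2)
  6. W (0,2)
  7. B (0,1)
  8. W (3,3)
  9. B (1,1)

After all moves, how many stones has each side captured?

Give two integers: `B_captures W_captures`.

Move 1: B@(0,0) -> caps B=0 W=0
Move 2: W@(0,3) -> caps B=0 W=0
Move 3: B@(1,3) -> caps B=0 W=0
Move 4: W@(1,0) -> caps B=0 W=0
Move 5: B@(1,2) -> caps B=0 W=0
Move 6: W@(0,2) -> caps B=0 W=0
Move 7: B@(0,1) -> caps B=2 W=0
Move 8: W@(3,3) -> caps B=2 W=0
Move 9: B@(1,1) -> caps B=2 W=0

Answer: 2 0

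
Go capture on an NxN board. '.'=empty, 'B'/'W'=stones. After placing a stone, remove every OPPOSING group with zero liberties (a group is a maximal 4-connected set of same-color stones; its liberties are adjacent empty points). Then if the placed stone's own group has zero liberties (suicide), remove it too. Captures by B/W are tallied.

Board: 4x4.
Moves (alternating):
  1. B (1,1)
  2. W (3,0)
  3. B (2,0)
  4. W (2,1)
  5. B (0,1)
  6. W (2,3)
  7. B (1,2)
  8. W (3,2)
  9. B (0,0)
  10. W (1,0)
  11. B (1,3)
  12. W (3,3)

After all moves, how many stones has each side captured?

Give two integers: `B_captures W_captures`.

Answer: 0 1

Derivation:
Move 1: B@(1,1) -> caps B=0 W=0
Move 2: W@(3,0) -> caps B=0 W=0
Move 3: B@(2,0) -> caps B=0 W=0
Move 4: W@(2,1) -> caps B=0 W=0
Move 5: B@(0,1) -> caps B=0 W=0
Move 6: W@(2,3) -> caps B=0 W=0
Move 7: B@(1,2) -> caps B=0 W=0
Move 8: W@(3,2) -> caps B=0 W=0
Move 9: B@(0,0) -> caps B=0 W=0
Move 10: W@(1,0) -> caps B=0 W=1
Move 11: B@(1,3) -> caps B=0 W=1
Move 12: W@(3,3) -> caps B=0 W=1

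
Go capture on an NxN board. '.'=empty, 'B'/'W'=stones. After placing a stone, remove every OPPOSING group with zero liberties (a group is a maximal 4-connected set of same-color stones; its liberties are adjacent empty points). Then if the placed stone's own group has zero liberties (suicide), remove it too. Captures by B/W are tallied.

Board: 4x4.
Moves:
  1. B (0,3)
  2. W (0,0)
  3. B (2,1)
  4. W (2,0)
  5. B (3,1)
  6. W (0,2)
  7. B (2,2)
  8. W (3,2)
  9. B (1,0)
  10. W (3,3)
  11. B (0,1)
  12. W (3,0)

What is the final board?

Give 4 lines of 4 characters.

Answer: .BWB
B...
.BB.
.BWW

Derivation:
Move 1: B@(0,3) -> caps B=0 W=0
Move 2: W@(0,0) -> caps B=0 W=0
Move 3: B@(2,1) -> caps B=0 W=0
Move 4: W@(2,0) -> caps B=0 W=0
Move 5: B@(3,1) -> caps B=0 W=0
Move 6: W@(0,2) -> caps B=0 W=0
Move 7: B@(2,2) -> caps B=0 W=0
Move 8: W@(3,2) -> caps B=0 W=0
Move 9: B@(1,0) -> caps B=0 W=0
Move 10: W@(3,3) -> caps B=0 W=0
Move 11: B@(0,1) -> caps B=1 W=0
Move 12: W@(3,0) -> caps B=1 W=0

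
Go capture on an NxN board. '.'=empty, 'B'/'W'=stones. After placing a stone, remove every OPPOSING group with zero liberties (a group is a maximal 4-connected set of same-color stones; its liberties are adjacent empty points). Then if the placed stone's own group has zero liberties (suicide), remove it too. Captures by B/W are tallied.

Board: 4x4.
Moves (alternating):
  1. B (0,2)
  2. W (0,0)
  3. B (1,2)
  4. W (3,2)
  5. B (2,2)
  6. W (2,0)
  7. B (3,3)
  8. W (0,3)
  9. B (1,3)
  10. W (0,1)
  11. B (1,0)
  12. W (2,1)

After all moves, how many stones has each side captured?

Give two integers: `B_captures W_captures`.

Answer: 1 0

Derivation:
Move 1: B@(0,2) -> caps B=0 W=0
Move 2: W@(0,0) -> caps B=0 W=0
Move 3: B@(1,2) -> caps B=0 W=0
Move 4: W@(3,2) -> caps B=0 W=0
Move 5: B@(2,2) -> caps B=0 W=0
Move 6: W@(2,0) -> caps B=0 W=0
Move 7: B@(3,3) -> caps B=0 W=0
Move 8: W@(0,3) -> caps B=0 W=0
Move 9: B@(1,3) -> caps B=1 W=0
Move 10: W@(0,1) -> caps B=1 W=0
Move 11: B@(1,0) -> caps B=1 W=0
Move 12: W@(2,1) -> caps B=1 W=0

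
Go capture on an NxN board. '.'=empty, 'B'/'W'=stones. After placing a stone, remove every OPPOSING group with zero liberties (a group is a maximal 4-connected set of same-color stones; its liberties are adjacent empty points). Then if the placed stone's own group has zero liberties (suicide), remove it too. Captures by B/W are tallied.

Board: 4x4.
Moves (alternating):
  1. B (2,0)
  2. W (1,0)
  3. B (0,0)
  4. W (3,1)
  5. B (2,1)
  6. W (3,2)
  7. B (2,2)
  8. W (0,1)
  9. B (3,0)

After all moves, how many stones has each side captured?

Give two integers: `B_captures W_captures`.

Answer: 0 1

Derivation:
Move 1: B@(2,0) -> caps B=0 W=0
Move 2: W@(1,0) -> caps B=0 W=0
Move 3: B@(0,0) -> caps B=0 W=0
Move 4: W@(3,1) -> caps B=0 W=0
Move 5: B@(2,1) -> caps B=0 W=0
Move 6: W@(3,2) -> caps B=0 W=0
Move 7: B@(2,2) -> caps B=0 W=0
Move 8: W@(0,1) -> caps B=0 W=1
Move 9: B@(3,0) -> caps B=0 W=1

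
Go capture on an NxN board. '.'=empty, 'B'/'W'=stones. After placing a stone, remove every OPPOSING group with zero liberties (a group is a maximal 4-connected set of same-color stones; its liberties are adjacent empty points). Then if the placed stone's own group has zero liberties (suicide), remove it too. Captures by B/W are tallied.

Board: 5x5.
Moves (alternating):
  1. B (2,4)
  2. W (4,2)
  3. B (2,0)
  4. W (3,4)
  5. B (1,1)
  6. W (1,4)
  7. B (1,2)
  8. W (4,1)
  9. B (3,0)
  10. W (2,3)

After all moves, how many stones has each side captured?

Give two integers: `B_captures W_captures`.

Move 1: B@(2,4) -> caps B=0 W=0
Move 2: W@(4,2) -> caps B=0 W=0
Move 3: B@(2,0) -> caps B=0 W=0
Move 4: W@(3,4) -> caps B=0 W=0
Move 5: B@(1,1) -> caps B=0 W=0
Move 6: W@(1,4) -> caps B=0 W=0
Move 7: B@(1,2) -> caps B=0 W=0
Move 8: W@(4,1) -> caps B=0 W=0
Move 9: B@(3,0) -> caps B=0 W=0
Move 10: W@(2,3) -> caps B=0 W=1

Answer: 0 1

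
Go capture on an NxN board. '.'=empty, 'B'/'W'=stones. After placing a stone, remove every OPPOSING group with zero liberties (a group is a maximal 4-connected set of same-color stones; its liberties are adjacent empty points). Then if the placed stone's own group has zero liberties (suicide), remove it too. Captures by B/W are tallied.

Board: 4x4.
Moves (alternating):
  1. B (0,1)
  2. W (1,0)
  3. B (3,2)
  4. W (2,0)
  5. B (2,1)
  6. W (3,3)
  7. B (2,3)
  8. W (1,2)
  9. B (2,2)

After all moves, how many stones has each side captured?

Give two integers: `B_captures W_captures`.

Answer: 1 0

Derivation:
Move 1: B@(0,1) -> caps B=0 W=0
Move 2: W@(1,0) -> caps B=0 W=0
Move 3: B@(3,2) -> caps B=0 W=0
Move 4: W@(2,0) -> caps B=0 W=0
Move 5: B@(2,1) -> caps B=0 W=0
Move 6: W@(3,3) -> caps B=0 W=0
Move 7: B@(2,3) -> caps B=1 W=0
Move 8: W@(1,2) -> caps B=1 W=0
Move 9: B@(2,2) -> caps B=1 W=0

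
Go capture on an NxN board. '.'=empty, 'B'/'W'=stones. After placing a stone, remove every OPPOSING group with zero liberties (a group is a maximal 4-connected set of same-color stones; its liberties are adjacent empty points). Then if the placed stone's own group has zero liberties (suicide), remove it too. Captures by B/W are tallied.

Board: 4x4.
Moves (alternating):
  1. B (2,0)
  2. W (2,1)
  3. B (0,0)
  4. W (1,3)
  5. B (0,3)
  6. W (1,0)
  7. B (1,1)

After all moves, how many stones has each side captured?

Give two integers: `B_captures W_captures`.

Answer: 1 0

Derivation:
Move 1: B@(2,0) -> caps B=0 W=0
Move 2: W@(2,1) -> caps B=0 W=0
Move 3: B@(0,0) -> caps B=0 W=0
Move 4: W@(1,3) -> caps B=0 W=0
Move 5: B@(0,3) -> caps B=0 W=0
Move 6: W@(1,0) -> caps B=0 W=0
Move 7: B@(1,1) -> caps B=1 W=0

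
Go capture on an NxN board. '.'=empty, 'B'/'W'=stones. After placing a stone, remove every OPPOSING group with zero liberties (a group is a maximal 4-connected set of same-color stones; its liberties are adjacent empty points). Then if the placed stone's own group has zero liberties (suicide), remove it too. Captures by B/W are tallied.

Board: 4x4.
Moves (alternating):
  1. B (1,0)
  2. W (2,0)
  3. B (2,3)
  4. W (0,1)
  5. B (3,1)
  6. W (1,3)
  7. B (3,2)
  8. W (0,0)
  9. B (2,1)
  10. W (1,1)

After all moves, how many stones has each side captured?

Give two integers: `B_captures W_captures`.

Move 1: B@(1,0) -> caps B=0 W=0
Move 2: W@(2,0) -> caps B=0 W=0
Move 3: B@(2,3) -> caps B=0 W=0
Move 4: W@(0,1) -> caps B=0 W=0
Move 5: B@(3,1) -> caps B=0 W=0
Move 6: W@(1,3) -> caps B=0 W=0
Move 7: B@(3,2) -> caps B=0 W=0
Move 8: W@(0,0) -> caps B=0 W=0
Move 9: B@(2,1) -> caps B=0 W=0
Move 10: W@(1,1) -> caps B=0 W=1

Answer: 0 1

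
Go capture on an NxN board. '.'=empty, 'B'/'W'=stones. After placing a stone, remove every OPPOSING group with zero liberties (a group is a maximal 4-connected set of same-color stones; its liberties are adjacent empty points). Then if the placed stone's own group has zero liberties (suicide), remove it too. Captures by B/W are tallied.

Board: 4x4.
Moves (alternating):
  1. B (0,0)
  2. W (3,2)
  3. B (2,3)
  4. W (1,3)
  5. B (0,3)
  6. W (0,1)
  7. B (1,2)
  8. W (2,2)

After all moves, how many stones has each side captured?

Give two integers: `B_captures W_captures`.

Answer: 1 0

Derivation:
Move 1: B@(0,0) -> caps B=0 W=0
Move 2: W@(3,2) -> caps B=0 W=0
Move 3: B@(2,3) -> caps B=0 W=0
Move 4: W@(1,3) -> caps B=0 W=0
Move 5: B@(0,3) -> caps B=0 W=0
Move 6: W@(0,1) -> caps B=0 W=0
Move 7: B@(1,2) -> caps B=1 W=0
Move 8: W@(2,2) -> caps B=1 W=0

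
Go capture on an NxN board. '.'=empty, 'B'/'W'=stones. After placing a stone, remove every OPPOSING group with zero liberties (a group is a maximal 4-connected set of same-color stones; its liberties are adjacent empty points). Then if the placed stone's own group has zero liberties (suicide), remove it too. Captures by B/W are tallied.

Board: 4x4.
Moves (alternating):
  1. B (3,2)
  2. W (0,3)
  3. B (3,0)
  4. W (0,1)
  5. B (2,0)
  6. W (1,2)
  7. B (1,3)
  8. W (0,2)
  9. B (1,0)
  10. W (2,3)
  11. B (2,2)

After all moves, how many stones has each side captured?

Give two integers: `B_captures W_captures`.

Answer: 0 1

Derivation:
Move 1: B@(3,2) -> caps B=0 W=0
Move 2: W@(0,3) -> caps B=0 W=0
Move 3: B@(3,0) -> caps B=0 W=0
Move 4: W@(0,1) -> caps B=0 W=0
Move 5: B@(2,0) -> caps B=0 W=0
Move 6: W@(1,2) -> caps B=0 W=0
Move 7: B@(1,3) -> caps B=0 W=0
Move 8: W@(0,2) -> caps B=0 W=0
Move 9: B@(1,0) -> caps B=0 W=0
Move 10: W@(2,3) -> caps B=0 W=1
Move 11: B@(2,2) -> caps B=0 W=1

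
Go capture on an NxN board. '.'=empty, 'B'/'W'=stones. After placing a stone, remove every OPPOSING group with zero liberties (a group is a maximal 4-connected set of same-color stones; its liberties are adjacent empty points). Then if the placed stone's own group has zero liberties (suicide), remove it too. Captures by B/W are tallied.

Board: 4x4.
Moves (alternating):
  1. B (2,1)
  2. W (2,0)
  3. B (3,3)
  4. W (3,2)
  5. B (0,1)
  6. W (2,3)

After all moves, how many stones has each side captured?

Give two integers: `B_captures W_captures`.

Move 1: B@(2,1) -> caps B=0 W=0
Move 2: W@(2,0) -> caps B=0 W=0
Move 3: B@(3,3) -> caps B=0 W=0
Move 4: W@(3,2) -> caps B=0 W=0
Move 5: B@(0,1) -> caps B=0 W=0
Move 6: W@(2,3) -> caps B=0 W=1

Answer: 0 1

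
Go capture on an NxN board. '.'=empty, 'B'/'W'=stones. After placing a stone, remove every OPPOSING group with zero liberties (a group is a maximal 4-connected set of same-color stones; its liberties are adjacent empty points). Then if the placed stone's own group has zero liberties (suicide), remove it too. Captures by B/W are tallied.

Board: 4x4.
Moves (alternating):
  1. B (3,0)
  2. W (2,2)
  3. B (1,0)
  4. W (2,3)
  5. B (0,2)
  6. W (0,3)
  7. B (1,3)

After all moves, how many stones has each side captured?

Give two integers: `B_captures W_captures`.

Move 1: B@(3,0) -> caps B=0 W=0
Move 2: W@(2,2) -> caps B=0 W=0
Move 3: B@(1,0) -> caps B=0 W=0
Move 4: W@(2,3) -> caps B=0 W=0
Move 5: B@(0,2) -> caps B=0 W=0
Move 6: W@(0,3) -> caps B=0 W=0
Move 7: B@(1,3) -> caps B=1 W=0

Answer: 1 0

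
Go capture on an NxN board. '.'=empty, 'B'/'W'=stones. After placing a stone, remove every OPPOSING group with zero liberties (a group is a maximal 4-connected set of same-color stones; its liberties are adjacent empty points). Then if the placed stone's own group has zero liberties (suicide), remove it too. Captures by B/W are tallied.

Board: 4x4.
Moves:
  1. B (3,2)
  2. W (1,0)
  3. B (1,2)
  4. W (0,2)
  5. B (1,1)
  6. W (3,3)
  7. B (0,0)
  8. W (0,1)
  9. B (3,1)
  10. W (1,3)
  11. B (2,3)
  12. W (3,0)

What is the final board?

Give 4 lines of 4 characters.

Answer: .WW.
WBBW
...B
WBB.

Derivation:
Move 1: B@(3,2) -> caps B=0 W=0
Move 2: W@(1,0) -> caps B=0 W=0
Move 3: B@(1,2) -> caps B=0 W=0
Move 4: W@(0,2) -> caps B=0 W=0
Move 5: B@(1,1) -> caps B=0 W=0
Move 6: W@(3,3) -> caps B=0 W=0
Move 7: B@(0,0) -> caps B=0 W=0
Move 8: W@(0,1) -> caps B=0 W=1
Move 9: B@(3,1) -> caps B=0 W=1
Move 10: W@(1,3) -> caps B=0 W=1
Move 11: B@(2,3) -> caps B=1 W=1
Move 12: W@(3,0) -> caps B=1 W=1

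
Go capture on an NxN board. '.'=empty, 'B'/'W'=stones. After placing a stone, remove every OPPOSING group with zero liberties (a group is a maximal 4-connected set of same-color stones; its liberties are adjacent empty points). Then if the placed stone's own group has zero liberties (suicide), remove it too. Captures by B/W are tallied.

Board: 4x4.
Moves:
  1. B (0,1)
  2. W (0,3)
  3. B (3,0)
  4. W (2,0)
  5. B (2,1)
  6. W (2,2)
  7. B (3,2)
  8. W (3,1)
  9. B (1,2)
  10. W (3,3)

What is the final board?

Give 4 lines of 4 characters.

Answer: .B.W
..B.
WBW.
.W.W

Derivation:
Move 1: B@(0,1) -> caps B=0 W=0
Move 2: W@(0,3) -> caps B=0 W=0
Move 3: B@(3,0) -> caps B=0 W=0
Move 4: W@(2,0) -> caps B=0 W=0
Move 5: B@(2,1) -> caps B=0 W=0
Move 6: W@(2,2) -> caps B=0 W=0
Move 7: B@(3,2) -> caps B=0 W=0
Move 8: W@(3,1) -> caps B=0 W=1
Move 9: B@(1,2) -> caps B=0 W=1
Move 10: W@(3,3) -> caps B=0 W=2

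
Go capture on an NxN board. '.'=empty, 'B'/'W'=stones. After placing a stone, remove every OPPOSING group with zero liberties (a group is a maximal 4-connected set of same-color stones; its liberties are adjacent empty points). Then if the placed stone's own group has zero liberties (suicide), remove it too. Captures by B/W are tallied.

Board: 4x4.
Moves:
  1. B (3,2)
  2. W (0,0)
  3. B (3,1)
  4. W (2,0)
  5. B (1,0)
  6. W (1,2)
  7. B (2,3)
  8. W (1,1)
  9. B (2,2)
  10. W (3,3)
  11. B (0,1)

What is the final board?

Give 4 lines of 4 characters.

Move 1: B@(3,2) -> caps B=0 W=0
Move 2: W@(0,0) -> caps B=0 W=0
Move 3: B@(3,1) -> caps B=0 W=0
Move 4: W@(2,0) -> caps B=0 W=0
Move 5: B@(1,0) -> caps B=0 W=0
Move 6: W@(1,2) -> caps B=0 W=0
Move 7: B@(2,3) -> caps B=0 W=0
Move 8: W@(1,1) -> caps B=0 W=1
Move 9: B@(2,2) -> caps B=0 W=1
Move 10: W@(3,3) -> caps B=0 W=1
Move 11: B@(0,1) -> caps B=0 W=1

Answer: WB..
.WW.
W.BB
.BB.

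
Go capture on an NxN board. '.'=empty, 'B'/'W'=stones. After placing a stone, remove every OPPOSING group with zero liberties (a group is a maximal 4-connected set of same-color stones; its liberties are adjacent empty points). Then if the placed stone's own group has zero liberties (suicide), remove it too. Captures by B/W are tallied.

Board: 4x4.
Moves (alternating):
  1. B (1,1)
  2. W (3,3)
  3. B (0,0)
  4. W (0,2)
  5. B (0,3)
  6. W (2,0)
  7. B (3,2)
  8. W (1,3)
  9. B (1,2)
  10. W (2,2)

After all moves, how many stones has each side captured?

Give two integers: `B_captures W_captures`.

Answer: 0 1

Derivation:
Move 1: B@(1,1) -> caps B=0 W=0
Move 2: W@(3,3) -> caps B=0 W=0
Move 3: B@(0,0) -> caps B=0 W=0
Move 4: W@(0,2) -> caps B=0 W=0
Move 5: B@(0,3) -> caps B=0 W=0
Move 6: W@(2,0) -> caps B=0 W=0
Move 7: B@(3,2) -> caps B=0 W=0
Move 8: W@(1,3) -> caps B=0 W=1
Move 9: B@(1,2) -> caps B=0 W=1
Move 10: W@(2,2) -> caps B=0 W=1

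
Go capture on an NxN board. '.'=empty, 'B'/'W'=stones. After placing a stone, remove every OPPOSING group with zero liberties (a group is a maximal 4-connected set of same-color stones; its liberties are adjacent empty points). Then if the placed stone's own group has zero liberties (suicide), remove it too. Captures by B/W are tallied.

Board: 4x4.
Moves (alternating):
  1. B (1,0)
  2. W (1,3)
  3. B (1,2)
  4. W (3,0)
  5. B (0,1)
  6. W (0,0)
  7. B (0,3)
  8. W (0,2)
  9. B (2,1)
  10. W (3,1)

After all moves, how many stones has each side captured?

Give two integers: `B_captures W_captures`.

Move 1: B@(1,0) -> caps B=0 W=0
Move 2: W@(1,3) -> caps B=0 W=0
Move 3: B@(1,2) -> caps B=0 W=0
Move 4: W@(3,0) -> caps B=0 W=0
Move 5: B@(0,1) -> caps B=0 W=0
Move 6: W@(0,0) -> caps B=0 W=0
Move 7: B@(0,3) -> caps B=0 W=0
Move 8: W@(0,2) -> caps B=0 W=1
Move 9: B@(2,1) -> caps B=0 W=1
Move 10: W@(3,1) -> caps B=0 W=1

Answer: 0 1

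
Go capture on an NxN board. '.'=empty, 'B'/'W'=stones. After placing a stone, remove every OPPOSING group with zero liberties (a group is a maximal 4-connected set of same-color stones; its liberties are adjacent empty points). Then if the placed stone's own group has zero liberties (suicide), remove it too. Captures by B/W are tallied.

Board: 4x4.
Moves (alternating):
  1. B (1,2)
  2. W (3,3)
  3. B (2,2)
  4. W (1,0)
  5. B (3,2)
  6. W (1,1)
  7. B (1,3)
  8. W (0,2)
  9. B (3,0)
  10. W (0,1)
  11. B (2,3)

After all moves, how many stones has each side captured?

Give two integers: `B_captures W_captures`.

Move 1: B@(1,2) -> caps B=0 W=0
Move 2: W@(3,3) -> caps B=0 W=0
Move 3: B@(2,2) -> caps B=0 W=0
Move 4: W@(1,0) -> caps B=0 W=0
Move 5: B@(3,2) -> caps B=0 W=0
Move 6: W@(1,1) -> caps B=0 W=0
Move 7: B@(1,3) -> caps B=0 W=0
Move 8: W@(0,2) -> caps B=0 W=0
Move 9: B@(3,0) -> caps B=0 W=0
Move 10: W@(0,1) -> caps B=0 W=0
Move 11: B@(2,3) -> caps B=1 W=0

Answer: 1 0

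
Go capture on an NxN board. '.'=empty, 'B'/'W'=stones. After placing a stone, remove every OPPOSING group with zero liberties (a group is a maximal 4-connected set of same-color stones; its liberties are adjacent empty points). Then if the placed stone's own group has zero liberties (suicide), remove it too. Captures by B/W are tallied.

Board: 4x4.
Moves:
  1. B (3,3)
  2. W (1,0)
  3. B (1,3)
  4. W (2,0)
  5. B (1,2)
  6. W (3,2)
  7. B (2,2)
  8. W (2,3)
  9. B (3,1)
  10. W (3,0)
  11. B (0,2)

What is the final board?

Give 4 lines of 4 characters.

Answer: ..B.
W.BB
W.BW
WBW.

Derivation:
Move 1: B@(3,3) -> caps B=0 W=0
Move 2: W@(1,0) -> caps B=0 W=0
Move 3: B@(1,3) -> caps B=0 W=0
Move 4: W@(2,0) -> caps B=0 W=0
Move 5: B@(1,2) -> caps B=0 W=0
Move 6: W@(3,2) -> caps B=0 W=0
Move 7: B@(2,2) -> caps B=0 W=0
Move 8: W@(2,3) -> caps B=0 W=1
Move 9: B@(3,1) -> caps B=0 W=1
Move 10: W@(3,0) -> caps B=0 W=1
Move 11: B@(0,2) -> caps B=0 W=1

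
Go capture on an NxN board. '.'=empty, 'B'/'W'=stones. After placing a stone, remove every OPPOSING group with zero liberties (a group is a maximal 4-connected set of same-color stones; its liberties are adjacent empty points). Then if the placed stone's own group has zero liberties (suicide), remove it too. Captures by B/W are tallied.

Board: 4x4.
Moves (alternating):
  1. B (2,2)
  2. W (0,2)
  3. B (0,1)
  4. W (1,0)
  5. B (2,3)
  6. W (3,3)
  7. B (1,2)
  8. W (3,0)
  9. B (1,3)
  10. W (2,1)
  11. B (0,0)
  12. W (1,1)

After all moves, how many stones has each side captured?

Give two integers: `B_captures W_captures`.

Answer: 0 2

Derivation:
Move 1: B@(2,2) -> caps B=0 W=0
Move 2: W@(0,2) -> caps B=0 W=0
Move 3: B@(0,1) -> caps B=0 W=0
Move 4: W@(1,0) -> caps B=0 W=0
Move 5: B@(2,3) -> caps B=0 W=0
Move 6: W@(3,3) -> caps B=0 W=0
Move 7: B@(1,2) -> caps B=0 W=0
Move 8: W@(3,0) -> caps B=0 W=0
Move 9: B@(1,3) -> caps B=0 W=0
Move 10: W@(2,1) -> caps B=0 W=0
Move 11: B@(0,0) -> caps B=0 W=0
Move 12: W@(1,1) -> caps B=0 W=2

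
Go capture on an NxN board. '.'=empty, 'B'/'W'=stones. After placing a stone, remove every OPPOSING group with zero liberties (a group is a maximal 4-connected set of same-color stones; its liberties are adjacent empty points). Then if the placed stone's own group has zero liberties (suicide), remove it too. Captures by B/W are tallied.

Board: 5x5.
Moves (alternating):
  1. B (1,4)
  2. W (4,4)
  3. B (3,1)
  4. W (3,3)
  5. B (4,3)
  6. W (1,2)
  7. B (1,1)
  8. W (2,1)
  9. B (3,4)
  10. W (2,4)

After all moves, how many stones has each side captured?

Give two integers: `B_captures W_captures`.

Move 1: B@(1,4) -> caps B=0 W=0
Move 2: W@(4,4) -> caps B=0 W=0
Move 3: B@(3,1) -> caps B=0 W=0
Move 4: W@(3,3) -> caps B=0 W=0
Move 5: B@(4,3) -> caps B=0 W=0
Move 6: W@(1,2) -> caps B=0 W=0
Move 7: B@(1,1) -> caps B=0 W=0
Move 8: W@(2,1) -> caps B=0 W=0
Move 9: B@(3,4) -> caps B=1 W=0
Move 10: W@(2,4) -> caps B=1 W=0

Answer: 1 0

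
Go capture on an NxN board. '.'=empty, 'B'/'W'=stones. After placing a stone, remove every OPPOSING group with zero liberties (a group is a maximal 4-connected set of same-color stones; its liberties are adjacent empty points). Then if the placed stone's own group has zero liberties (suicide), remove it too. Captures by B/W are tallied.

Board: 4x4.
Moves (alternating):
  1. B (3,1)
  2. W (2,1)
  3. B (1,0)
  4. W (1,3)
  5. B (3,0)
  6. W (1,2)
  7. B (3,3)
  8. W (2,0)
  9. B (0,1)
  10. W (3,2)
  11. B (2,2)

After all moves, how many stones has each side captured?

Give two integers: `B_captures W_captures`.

Answer: 0 2

Derivation:
Move 1: B@(3,1) -> caps B=0 W=0
Move 2: W@(2,1) -> caps B=0 W=0
Move 3: B@(1,0) -> caps B=0 W=0
Move 4: W@(1,3) -> caps B=0 W=0
Move 5: B@(3,0) -> caps B=0 W=0
Move 6: W@(1,2) -> caps B=0 W=0
Move 7: B@(3,3) -> caps B=0 W=0
Move 8: W@(2,0) -> caps B=0 W=0
Move 9: B@(0,1) -> caps B=0 W=0
Move 10: W@(3,2) -> caps B=0 W=2
Move 11: B@(2,2) -> caps B=0 W=2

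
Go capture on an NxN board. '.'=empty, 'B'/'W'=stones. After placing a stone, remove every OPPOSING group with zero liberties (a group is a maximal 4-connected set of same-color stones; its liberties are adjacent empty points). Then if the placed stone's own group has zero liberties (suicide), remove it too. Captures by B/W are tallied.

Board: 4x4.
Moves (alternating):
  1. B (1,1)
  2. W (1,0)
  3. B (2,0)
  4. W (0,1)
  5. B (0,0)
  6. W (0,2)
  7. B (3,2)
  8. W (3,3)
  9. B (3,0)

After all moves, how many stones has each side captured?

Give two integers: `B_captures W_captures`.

Move 1: B@(1,1) -> caps B=0 W=0
Move 2: W@(1,0) -> caps B=0 W=0
Move 3: B@(2,0) -> caps B=0 W=0
Move 4: W@(0,1) -> caps B=0 W=0
Move 5: B@(0,0) -> caps B=1 W=0
Move 6: W@(0,2) -> caps B=1 W=0
Move 7: B@(3,2) -> caps B=1 W=0
Move 8: W@(3,3) -> caps B=1 W=0
Move 9: B@(3,0) -> caps B=1 W=0

Answer: 1 0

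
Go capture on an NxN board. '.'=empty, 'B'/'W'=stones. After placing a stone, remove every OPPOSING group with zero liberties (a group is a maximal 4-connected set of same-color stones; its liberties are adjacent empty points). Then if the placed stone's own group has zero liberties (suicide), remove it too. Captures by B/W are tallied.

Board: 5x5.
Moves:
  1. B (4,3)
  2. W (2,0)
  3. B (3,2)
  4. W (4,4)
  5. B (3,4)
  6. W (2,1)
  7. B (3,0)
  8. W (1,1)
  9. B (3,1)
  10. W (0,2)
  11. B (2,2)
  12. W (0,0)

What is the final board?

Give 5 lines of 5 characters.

Answer: W.W..
.W...
WWB..
BBB.B
...B.

Derivation:
Move 1: B@(4,3) -> caps B=0 W=0
Move 2: W@(2,0) -> caps B=0 W=0
Move 3: B@(3,2) -> caps B=0 W=0
Move 4: W@(4,4) -> caps B=0 W=0
Move 5: B@(3,4) -> caps B=1 W=0
Move 6: W@(2,1) -> caps B=1 W=0
Move 7: B@(3,0) -> caps B=1 W=0
Move 8: W@(1,1) -> caps B=1 W=0
Move 9: B@(3,1) -> caps B=1 W=0
Move 10: W@(0,2) -> caps B=1 W=0
Move 11: B@(2,2) -> caps B=1 W=0
Move 12: W@(0,0) -> caps B=1 W=0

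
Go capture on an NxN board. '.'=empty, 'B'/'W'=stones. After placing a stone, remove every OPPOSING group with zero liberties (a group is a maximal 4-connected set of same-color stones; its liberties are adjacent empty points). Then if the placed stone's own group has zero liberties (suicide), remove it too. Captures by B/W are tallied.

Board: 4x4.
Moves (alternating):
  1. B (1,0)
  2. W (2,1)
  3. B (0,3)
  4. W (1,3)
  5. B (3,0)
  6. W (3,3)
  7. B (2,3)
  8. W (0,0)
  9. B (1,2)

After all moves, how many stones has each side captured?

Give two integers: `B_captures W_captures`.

Answer: 1 0

Derivation:
Move 1: B@(1,0) -> caps B=0 W=0
Move 2: W@(2,1) -> caps B=0 W=0
Move 3: B@(0,3) -> caps B=0 W=0
Move 4: W@(1,3) -> caps B=0 W=0
Move 5: B@(3,0) -> caps B=0 W=0
Move 6: W@(3,3) -> caps B=0 W=0
Move 7: B@(2,3) -> caps B=0 W=0
Move 8: W@(0,0) -> caps B=0 W=0
Move 9: B@(1,2) -> caps B=1 W=0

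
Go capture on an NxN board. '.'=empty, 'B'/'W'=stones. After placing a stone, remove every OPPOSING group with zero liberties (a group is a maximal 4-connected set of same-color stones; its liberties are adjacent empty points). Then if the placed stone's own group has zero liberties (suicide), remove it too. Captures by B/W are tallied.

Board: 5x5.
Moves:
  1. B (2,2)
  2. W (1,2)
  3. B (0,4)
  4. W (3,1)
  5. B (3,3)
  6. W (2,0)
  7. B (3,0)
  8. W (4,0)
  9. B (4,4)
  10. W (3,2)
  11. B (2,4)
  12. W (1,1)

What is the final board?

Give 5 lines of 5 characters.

Move 1: B@(2,2) -> caps B=0 W=0
Move 2: W@(1,2) -> caps B=0 W=0
Move 3: B@(0,4) -> caps B=0 W=0
Move 4: W@(3,1) -> caps B=0 W=0
Move 5: B@(3,3) -> caps B=0 W=0
Move 6: W@(2,0) -> caps B=0 W=0
Move 7: B@(3,0) -> caps B=0 W=0
Move 8: W@(4,0) -> caps B=0 W=1
Move 9: B@(4,4) -> caps B=0 W=1
Move 10: W@(3,2) -> caps B=0 W=1
Move 11: B@(2,4) -> caps B=0 W=1
Move 12: W@(1,1) -> caps B=0 W=1

Answer: ....B
.WW..
W.B.B
.WWB.
W...B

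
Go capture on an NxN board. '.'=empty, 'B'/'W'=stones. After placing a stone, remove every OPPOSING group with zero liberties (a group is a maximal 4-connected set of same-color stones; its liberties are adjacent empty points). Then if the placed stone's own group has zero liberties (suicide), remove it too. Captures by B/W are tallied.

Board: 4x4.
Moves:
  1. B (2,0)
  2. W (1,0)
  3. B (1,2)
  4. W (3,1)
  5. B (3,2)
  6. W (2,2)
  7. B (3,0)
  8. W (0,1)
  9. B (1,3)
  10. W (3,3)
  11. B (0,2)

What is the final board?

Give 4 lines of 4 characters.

Move 1: B@(2,0) -> caps B=0 W=0
Move 2: W@(1,0) -> caps B=0 W=0
Move 3: B@(1,2) -> caps B=0 W=0
Move 4: W@(3,1) -> caps B=0 W=0
Move 5: B@(3,2) -> caps B=0 W=0
Move 6: W@(2,2) -> caps B=0 W=0
Move 7: B@(3,0) -> caps B=0 W=0
Move 8: W@(0,1) -> caps B=0 W=0
Move 9: B@(1,3) -> caps B=0 W=0
Move 10: W@(3,3) -> caps B=0 W=1
Move 11: B@(0,2) -> caps B=0 W=1

Answer: .WB.
W.BB
B.W.
BW.W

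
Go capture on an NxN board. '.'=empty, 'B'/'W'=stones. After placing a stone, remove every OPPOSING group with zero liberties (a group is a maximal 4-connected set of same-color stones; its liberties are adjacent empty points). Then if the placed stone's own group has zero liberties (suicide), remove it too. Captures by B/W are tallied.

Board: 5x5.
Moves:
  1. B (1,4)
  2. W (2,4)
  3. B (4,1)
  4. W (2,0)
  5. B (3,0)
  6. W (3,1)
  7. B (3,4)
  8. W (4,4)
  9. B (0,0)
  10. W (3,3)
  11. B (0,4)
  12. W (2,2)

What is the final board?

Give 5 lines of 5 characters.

Move 1: B@(1,4) -> caps B=0 W=0
Move 2: W@(2,4) -> caps B=0 W=0
Move 3: B@(4,1) -> caps B=0 W=0
Move 4: W@(2,0) -> caps B=0 W=0
Move 5: B@(3,0) -> caps B=0 W=0
Move 6: W@(3,1) -> caps B=0 W=0
Move 7: B@(3,4) -> caps B=0 W=0
Move 8: W@(4,4) -> caps B=0 W=0
Move 9: B@(0,0) -> caps B=0 W=0
Move 10: W@(3,3) -> caps B=0 W=1
Move 11: B@(0,4) -> caps B=0 W=1
Move 12: W@(2,2) -> caps B=0 W=1

Answer: B...B
....B
W.W.W
BW.W.
.B..W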